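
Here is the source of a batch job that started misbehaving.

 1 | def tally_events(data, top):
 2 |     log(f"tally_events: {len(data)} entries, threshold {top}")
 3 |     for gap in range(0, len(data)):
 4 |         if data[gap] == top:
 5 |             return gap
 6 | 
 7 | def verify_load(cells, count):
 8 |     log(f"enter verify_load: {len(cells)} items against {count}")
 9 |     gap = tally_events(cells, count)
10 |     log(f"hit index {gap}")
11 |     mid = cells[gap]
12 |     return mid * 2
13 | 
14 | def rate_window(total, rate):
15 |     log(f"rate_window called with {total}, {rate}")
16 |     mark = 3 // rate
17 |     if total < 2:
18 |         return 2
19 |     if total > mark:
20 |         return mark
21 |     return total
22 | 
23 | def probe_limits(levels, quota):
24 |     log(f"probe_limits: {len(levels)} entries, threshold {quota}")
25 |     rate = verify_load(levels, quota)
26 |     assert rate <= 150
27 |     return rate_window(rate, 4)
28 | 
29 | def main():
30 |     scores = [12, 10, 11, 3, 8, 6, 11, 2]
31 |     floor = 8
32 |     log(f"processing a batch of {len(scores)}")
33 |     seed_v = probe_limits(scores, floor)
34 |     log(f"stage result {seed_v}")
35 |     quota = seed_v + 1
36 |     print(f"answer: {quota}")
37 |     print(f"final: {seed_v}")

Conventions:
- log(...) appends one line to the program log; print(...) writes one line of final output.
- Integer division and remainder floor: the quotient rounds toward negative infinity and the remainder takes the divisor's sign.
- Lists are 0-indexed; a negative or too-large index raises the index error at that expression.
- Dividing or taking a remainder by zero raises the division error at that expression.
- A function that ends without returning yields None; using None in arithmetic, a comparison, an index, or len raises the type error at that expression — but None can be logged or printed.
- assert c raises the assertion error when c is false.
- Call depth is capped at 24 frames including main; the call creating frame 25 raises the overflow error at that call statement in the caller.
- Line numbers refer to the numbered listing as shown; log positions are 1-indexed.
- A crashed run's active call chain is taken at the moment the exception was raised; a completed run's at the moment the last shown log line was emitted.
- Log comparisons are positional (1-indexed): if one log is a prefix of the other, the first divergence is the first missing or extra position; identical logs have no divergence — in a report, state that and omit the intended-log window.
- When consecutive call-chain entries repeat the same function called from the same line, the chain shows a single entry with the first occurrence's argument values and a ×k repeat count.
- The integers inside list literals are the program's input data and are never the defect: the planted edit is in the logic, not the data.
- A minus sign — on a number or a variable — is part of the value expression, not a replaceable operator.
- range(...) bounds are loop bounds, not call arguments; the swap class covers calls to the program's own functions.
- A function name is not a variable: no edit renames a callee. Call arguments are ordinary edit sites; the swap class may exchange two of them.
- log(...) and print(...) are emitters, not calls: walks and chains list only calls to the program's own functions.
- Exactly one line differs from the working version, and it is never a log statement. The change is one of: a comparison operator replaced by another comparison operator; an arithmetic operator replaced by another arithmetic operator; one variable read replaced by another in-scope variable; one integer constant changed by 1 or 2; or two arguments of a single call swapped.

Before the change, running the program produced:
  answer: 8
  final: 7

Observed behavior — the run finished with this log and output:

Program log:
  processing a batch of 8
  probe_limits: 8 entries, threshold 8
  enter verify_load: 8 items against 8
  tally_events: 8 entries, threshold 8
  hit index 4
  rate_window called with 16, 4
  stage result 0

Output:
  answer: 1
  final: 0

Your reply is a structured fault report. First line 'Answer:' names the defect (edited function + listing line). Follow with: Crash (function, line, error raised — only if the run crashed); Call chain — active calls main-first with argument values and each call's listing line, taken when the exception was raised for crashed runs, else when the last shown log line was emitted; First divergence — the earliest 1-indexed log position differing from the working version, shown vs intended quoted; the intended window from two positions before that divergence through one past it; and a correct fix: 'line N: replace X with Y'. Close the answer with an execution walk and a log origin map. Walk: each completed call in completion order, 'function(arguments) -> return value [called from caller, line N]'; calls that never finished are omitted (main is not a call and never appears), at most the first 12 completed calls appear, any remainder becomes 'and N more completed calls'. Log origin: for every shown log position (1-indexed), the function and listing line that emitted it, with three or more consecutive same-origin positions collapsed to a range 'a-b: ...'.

Answer: the defect is in rate_window at line 16.
Key fact: Position 7 is the first bad log line: 'stage result 0' should read 'stage result 7'.
Call chain: main.
First divergence: at position 7 the run shows 'stage result 0' where the working version logs 'stage result 7'.
Intended log window:
  5: hit index 4
  6: rate_window called with 16, 4
  7: stage result 7
Execution walk:
  tally_events([12, 10, 11, 3, 8, 6, 11, 2], 8) -> 4  [called from verify_load, line 9]
  verify_load([12, 10, 11, 3, 8, 6, 11, 2], 8) -> 16  [called from probe_limits, line 25]
  rate_window(16, 4) -> 0  [called from probe_limits, line 27]
  probe_limits([12, 10, 11, 3, 8, 6, 11, 2], 8) -> 0  [called from main, line 33]
Log origins:
  1 — main, line 32
  2 — probe_limits, line 24
  3 — verify_load, line 8
  4 — tally_events, line 2
  5 — verify_load, line 10
  6 — rate_window, line 15
  7 — main, line 34
A correct fix: line 16: replace `//` with `+`.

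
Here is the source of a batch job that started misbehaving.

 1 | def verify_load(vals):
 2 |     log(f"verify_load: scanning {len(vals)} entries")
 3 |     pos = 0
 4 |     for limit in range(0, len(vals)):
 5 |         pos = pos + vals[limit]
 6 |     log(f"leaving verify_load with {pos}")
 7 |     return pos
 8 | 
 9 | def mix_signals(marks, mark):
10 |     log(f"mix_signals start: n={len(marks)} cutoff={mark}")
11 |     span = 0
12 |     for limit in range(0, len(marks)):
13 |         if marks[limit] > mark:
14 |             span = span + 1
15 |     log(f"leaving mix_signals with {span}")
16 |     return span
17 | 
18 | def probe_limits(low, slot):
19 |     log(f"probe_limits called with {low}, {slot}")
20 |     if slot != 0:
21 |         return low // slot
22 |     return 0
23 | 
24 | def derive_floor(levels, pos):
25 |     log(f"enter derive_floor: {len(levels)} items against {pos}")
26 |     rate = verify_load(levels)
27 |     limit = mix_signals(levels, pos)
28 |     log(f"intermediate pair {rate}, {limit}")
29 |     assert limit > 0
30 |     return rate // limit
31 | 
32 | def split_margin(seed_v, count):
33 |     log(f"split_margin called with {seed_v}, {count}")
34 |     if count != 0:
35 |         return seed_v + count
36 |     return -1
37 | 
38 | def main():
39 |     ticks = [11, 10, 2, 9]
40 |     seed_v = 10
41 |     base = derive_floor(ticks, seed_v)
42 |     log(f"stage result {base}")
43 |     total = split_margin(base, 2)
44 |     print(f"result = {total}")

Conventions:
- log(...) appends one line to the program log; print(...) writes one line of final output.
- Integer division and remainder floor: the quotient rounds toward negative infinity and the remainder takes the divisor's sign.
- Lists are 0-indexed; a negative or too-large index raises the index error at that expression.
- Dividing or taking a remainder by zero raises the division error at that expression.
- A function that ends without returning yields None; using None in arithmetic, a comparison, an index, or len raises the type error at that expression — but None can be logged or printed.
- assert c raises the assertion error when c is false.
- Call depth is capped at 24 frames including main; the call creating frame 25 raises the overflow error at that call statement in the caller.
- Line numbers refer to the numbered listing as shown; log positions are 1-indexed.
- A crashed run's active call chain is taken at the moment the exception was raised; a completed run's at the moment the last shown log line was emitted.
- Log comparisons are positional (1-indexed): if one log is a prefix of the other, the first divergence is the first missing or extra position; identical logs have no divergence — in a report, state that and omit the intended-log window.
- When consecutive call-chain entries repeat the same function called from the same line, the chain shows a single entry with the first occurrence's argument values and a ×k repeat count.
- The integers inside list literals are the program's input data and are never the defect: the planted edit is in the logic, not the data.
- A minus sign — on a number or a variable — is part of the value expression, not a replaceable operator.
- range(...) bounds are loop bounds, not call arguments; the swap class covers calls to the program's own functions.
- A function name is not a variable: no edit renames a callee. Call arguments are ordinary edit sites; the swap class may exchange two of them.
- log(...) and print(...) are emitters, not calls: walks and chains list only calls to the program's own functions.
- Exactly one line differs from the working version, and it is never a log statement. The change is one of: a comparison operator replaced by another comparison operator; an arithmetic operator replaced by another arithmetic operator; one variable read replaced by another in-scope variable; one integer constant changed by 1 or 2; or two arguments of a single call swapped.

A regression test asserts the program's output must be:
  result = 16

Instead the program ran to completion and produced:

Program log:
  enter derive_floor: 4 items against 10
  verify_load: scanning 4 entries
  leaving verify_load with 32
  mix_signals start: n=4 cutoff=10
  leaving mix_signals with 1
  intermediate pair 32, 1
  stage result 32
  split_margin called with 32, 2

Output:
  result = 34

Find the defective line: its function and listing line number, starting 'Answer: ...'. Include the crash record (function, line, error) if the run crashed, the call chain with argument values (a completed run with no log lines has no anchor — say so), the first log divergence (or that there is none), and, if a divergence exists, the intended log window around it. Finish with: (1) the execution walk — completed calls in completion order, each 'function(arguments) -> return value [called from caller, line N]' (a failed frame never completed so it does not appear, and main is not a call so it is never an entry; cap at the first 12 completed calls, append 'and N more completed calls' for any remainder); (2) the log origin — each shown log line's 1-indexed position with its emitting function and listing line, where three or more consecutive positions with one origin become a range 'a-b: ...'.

Answer: the defect is in split_margin at line 35.
Key fact: Every logged value matches the working version; the printed result is what differs.
Call chain: main -> split_margin(32, 2) (called at line 43).
First divergence: none; the two logs match at every position.
Execution walk:
  verify_load([11, 10, 2, 9]) -> 32  [called from derive_floor, line 26]
  mix_signals([11, 10, 2, 9], 10) -> 1  [called from derive_floor, line 27]
  derive_floor([11, 10, 2, 9], 10) -> 32  [called from main, line 41]
  split_margin(32, 2) -> 34  [called from main, line 43]
Log origin:
  1: logged in derive_floor at line 25
  2: logged in verify_load at line 2
  3: logged in verify_load at line 6
  4: logged in mix_signals at line 10
  5: logged in mix_signals at line 15
  6: logged in derive_floor at line 28
  7: logged in main at line 42
  8: logged in split_margin at line 33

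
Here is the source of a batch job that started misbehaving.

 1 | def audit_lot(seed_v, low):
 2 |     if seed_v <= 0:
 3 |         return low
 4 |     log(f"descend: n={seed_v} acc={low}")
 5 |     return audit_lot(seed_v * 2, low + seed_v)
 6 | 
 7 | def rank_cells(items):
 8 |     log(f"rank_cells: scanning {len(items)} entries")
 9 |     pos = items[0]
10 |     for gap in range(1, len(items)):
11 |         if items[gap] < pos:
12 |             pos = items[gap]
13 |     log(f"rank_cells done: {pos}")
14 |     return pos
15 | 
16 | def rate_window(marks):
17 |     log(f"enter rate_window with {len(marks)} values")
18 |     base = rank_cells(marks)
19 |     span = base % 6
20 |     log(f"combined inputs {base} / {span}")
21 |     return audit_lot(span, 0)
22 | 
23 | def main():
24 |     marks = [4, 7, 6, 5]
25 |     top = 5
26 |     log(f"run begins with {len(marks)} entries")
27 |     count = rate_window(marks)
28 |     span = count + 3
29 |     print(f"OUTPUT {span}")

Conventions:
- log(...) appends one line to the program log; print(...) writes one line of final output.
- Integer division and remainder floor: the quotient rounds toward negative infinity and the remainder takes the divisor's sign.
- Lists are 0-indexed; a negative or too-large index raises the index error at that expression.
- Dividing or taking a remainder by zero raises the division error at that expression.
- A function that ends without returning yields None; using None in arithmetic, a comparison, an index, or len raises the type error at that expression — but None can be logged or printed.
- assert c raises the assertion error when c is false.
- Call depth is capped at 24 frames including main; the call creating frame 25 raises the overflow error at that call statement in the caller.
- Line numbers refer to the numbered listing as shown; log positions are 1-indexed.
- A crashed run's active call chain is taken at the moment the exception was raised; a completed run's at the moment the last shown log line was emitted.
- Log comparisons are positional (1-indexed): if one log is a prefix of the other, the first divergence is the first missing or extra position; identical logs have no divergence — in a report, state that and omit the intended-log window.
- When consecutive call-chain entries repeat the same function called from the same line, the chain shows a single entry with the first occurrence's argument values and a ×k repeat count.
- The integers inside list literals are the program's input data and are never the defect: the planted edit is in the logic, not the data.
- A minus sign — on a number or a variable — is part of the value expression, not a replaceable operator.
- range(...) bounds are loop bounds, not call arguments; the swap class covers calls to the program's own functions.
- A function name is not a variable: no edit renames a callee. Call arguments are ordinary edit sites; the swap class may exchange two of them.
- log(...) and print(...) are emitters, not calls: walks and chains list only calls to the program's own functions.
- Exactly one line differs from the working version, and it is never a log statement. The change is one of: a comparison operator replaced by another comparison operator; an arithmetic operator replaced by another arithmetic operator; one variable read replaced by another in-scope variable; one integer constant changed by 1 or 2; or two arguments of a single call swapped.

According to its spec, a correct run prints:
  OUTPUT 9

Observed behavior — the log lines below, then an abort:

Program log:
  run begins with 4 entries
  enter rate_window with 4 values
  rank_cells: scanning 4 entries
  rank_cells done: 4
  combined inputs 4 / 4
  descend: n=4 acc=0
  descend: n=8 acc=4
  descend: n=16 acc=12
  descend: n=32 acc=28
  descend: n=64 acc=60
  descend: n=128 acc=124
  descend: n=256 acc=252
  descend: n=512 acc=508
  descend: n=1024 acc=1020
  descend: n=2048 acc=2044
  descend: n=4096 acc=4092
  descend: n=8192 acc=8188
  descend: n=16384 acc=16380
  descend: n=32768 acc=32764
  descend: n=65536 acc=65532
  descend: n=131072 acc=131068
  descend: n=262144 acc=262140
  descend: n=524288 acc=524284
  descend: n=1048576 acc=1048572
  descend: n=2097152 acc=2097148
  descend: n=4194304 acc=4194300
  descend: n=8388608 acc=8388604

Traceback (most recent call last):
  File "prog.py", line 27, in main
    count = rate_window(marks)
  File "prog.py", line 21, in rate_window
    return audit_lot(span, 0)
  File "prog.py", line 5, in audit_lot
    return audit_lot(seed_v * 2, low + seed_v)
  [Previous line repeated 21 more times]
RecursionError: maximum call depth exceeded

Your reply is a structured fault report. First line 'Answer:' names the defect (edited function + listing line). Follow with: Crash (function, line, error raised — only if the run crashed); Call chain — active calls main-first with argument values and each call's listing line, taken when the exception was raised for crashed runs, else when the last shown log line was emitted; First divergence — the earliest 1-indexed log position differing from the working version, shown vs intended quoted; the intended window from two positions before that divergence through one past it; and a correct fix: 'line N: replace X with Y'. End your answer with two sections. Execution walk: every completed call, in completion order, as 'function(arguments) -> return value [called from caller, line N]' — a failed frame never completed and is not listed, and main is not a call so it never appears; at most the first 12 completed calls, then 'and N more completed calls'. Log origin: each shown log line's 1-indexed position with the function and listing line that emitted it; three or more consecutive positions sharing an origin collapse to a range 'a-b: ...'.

Answer: the defect is in audit_lot at line 5.
Core observation: Log line 7 is where behavior first shows: 'descend: n=8 acc=4' appears instead of 'descend: n=2 acc=4'.
Crash: audit_lot, line 5, RecursionError.
Call chain: main -> rate_window([4, 7, 6, 5]) (called at line 27) -> audit_lot(4, 0) (called at line 21) -> audit_lot(8, 4) (called at line 5) ×21.
First divergence: position 7 — the shown line 'descend: n=8 acc=4' should read 'descend: n=2 acc=4'.
Intended log window:
  5: combined inputs 4 / 4
  6: descend: n=4 acc=0
  7: descend: n=2 acc=4
Execution walk:
  rank_cells([4, 7, 6, 5]) -> 4  [called from rate_window, line 18]
Origin of each log line:
  1: emitted by main (line 26)
  2: emitted by rate_window (line 17)
  3: emitted by rank_cells (line 8)
  4: emitted by rank_cells (line 13)
  5: emitted by rate_window (line 20)
  6-27: emitted by audit_lot (line 4)
A correct fix: line 5: replace `*` with `-`.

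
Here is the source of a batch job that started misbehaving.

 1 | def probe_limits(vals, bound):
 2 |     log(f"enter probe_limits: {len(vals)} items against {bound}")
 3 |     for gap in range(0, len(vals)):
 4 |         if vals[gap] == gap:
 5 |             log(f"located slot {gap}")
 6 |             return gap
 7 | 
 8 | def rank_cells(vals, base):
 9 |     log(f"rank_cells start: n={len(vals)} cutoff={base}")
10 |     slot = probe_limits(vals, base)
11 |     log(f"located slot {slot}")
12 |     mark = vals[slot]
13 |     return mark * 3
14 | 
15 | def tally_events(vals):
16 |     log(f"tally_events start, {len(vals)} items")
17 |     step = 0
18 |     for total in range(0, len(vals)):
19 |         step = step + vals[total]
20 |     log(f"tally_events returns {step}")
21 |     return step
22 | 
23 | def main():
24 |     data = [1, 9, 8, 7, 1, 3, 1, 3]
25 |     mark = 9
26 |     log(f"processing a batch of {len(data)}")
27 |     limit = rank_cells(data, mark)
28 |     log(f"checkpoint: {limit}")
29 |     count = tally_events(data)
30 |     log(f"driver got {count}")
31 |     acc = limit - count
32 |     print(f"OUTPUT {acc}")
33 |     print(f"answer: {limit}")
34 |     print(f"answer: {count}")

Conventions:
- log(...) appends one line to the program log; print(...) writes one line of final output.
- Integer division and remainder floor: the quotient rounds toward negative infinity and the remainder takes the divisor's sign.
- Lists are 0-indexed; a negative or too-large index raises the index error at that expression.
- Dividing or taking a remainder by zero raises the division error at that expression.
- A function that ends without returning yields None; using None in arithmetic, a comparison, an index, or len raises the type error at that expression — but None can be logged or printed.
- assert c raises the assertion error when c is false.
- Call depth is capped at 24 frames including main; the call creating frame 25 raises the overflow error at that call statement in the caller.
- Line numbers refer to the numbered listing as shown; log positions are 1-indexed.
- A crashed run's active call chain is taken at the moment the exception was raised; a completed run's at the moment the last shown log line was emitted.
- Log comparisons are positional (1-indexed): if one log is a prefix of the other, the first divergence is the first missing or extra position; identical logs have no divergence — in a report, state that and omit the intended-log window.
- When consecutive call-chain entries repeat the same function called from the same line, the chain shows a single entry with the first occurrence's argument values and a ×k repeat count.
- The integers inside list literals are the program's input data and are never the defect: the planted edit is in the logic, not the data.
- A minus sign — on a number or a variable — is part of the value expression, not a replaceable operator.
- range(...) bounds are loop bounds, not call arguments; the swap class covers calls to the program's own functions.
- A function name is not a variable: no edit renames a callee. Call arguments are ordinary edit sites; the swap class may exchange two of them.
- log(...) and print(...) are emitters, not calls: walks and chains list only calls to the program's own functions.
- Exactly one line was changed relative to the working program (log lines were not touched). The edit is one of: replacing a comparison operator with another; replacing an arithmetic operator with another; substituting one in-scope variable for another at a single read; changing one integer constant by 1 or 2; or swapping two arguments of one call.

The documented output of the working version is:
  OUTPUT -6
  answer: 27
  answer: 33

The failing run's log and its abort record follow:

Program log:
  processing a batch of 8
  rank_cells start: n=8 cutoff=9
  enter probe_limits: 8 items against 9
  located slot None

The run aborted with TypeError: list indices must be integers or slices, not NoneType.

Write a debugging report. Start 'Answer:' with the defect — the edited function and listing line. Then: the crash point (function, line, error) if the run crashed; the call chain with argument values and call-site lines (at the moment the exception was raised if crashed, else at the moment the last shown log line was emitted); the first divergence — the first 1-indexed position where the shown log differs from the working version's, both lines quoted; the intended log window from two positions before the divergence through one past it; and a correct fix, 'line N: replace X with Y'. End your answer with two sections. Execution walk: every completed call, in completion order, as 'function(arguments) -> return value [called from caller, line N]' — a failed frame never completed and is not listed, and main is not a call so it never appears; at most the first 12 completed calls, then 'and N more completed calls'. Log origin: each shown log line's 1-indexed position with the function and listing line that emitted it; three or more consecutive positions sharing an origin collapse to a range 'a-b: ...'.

Answer: the defect is in probe_limits at line 4.
Core observation: At log position 4 the runs split — shown 'located slot None', but the working version logs 'located slot 1'.
Crash: rank_cells, line 12, TypeError.
Call chain: main -> rank_cells([1, 9, 8, 7, 1, 3, 1, 3], 9) (called at line 27).
First divergence: position 4 — shown 'located slot None', intended 'located slot 1'.
Intended log window:
  2: rank_cells start: n=8 cutoff=9
  3: enter probe_limits: 8 items against 9
  4: located slot 1
  5: located slot 1
Execution walk:
  probe_limits([1, 9, 8, 7, 1, 3, 1, 3], 9) -> None  [called from rank_cells, line 10]
Log line origins:
  1 — main, line 26
  2 — rank_cells, line 9
  3 — probe_limits, line 2
  4 — rank_cells, line 11
A correct fix: line 4: replace `vals[gap] == gap` with `vals[gap] == bound`.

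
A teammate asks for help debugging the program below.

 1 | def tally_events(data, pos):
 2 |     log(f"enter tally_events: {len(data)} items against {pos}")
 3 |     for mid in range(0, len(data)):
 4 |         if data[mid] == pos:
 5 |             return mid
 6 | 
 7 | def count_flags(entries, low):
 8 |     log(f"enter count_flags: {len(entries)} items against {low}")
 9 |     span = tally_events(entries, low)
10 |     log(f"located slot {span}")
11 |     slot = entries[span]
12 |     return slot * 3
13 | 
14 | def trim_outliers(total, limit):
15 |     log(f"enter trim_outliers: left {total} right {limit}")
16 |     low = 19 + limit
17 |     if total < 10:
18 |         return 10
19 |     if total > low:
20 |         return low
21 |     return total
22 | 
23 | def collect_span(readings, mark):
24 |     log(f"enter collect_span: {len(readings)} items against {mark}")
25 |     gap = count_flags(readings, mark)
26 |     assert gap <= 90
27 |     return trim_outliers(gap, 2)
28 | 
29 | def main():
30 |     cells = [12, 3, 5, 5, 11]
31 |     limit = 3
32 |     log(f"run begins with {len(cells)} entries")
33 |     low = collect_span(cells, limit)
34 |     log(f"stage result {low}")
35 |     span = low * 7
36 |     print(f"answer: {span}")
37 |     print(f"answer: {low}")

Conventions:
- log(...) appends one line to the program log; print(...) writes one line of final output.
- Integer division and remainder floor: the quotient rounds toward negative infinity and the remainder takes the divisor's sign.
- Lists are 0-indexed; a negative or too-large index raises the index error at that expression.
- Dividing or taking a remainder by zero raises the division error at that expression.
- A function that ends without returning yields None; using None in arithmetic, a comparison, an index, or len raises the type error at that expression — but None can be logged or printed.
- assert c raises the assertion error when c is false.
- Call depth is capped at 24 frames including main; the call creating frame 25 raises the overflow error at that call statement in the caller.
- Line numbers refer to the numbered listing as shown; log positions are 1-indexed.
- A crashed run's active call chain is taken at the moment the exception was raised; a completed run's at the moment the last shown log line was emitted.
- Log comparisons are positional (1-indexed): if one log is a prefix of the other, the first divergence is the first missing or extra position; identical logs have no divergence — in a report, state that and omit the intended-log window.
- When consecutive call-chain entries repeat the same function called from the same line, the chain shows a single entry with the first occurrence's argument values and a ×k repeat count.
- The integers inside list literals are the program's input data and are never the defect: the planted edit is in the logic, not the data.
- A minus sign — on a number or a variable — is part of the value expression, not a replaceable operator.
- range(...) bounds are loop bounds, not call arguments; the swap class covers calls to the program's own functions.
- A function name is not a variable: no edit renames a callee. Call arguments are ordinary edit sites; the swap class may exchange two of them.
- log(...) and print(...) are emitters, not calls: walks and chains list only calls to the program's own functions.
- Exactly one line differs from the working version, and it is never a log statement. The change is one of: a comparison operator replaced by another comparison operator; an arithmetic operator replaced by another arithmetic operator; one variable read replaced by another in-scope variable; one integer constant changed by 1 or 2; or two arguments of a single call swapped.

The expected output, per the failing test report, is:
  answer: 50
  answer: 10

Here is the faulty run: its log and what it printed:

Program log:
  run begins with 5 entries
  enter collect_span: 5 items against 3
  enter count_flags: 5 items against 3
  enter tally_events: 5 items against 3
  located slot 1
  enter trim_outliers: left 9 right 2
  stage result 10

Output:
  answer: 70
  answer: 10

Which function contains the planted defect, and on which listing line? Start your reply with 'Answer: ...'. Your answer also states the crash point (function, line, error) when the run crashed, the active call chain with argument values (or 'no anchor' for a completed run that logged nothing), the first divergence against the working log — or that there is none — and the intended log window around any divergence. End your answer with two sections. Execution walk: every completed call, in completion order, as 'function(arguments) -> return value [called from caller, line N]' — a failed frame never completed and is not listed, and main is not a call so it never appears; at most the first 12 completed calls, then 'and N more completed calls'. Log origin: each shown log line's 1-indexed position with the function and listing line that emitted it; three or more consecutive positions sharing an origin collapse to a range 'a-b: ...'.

Answer: the defect is in main at line 35.
The tell: The two runs log identically and part ways only at the printed values.
Call chain: main.
First divergence: none; the two logs match at every position.
Execution walk:
  tally_events([12, 3, 5, 5, 11], 3) -> 1  [called from count_flags, line 9]
  count_flags([12, 3, 5, 5, 11], 3) -> 9  [called from collect_span, line 25]
  trim_outliers(9, 2) -> 10  [called from collect_span, line 27]
  collect_span([12, 3, 5, 5, 11], 3) -> 10  [called from main, line 33]
Log origin:
  1: logged in main at line 32
  2: logged in collect_span at line 24
  3: logged in count_flags at line 8
  4: logged in tally_events at line 2
  5: logged in count_flags at line 10
  6: logged in trim_outliers at line 15
  7: logged in main at line 34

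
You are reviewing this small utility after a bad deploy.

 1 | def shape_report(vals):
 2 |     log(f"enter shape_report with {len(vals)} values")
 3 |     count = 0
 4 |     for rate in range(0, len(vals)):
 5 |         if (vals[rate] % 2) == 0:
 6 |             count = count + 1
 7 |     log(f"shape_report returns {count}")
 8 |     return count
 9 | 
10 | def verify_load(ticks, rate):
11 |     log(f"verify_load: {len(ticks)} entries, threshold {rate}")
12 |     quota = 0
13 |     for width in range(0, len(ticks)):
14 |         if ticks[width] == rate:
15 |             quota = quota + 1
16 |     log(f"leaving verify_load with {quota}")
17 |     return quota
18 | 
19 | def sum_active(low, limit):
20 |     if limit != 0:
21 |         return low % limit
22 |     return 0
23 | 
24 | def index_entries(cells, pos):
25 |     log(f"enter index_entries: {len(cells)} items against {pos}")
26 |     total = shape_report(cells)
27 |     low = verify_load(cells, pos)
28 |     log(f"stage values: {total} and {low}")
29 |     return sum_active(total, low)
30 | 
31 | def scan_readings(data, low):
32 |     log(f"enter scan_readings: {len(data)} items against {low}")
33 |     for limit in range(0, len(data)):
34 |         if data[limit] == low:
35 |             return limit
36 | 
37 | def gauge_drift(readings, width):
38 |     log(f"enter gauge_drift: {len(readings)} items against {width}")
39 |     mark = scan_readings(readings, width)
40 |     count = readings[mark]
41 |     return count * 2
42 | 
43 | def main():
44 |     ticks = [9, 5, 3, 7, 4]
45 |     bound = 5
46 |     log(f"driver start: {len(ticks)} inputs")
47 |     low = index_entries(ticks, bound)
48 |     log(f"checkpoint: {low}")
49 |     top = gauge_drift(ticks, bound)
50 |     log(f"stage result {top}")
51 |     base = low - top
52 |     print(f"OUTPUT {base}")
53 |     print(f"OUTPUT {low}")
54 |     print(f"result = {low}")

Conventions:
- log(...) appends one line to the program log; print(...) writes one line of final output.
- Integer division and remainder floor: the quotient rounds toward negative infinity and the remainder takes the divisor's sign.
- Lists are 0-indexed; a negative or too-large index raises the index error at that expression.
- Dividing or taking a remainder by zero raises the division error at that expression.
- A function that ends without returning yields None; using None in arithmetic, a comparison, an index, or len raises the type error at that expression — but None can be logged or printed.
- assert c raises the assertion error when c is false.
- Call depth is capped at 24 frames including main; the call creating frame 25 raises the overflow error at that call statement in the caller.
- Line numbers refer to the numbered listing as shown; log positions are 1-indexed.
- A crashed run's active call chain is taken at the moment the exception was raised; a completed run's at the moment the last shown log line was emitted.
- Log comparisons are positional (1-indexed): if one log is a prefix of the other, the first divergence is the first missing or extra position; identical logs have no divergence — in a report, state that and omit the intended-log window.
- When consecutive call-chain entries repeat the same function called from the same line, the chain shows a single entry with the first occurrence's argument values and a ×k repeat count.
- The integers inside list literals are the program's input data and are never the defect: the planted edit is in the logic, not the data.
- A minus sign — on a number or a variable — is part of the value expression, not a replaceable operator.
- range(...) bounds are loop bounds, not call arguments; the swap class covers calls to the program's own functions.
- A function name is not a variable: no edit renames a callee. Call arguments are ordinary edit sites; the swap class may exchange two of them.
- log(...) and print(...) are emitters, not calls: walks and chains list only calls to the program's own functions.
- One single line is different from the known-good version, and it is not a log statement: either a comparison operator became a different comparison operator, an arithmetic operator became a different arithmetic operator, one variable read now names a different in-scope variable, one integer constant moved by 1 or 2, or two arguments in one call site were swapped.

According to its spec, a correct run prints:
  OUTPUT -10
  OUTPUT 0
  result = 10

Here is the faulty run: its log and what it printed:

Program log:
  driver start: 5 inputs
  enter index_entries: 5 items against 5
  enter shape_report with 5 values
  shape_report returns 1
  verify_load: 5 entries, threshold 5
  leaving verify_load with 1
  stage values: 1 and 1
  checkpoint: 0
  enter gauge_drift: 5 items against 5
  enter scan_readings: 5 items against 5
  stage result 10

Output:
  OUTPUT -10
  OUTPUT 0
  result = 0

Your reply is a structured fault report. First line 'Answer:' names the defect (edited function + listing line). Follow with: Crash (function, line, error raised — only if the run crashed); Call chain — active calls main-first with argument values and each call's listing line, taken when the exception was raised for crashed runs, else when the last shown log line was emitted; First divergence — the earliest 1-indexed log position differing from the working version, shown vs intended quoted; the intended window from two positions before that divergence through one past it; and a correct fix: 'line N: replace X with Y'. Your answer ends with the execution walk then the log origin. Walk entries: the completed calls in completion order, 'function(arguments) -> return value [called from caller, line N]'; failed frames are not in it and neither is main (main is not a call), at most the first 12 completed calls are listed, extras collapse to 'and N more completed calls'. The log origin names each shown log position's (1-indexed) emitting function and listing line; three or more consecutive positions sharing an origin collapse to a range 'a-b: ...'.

Answer: the defect is in main at line 54.
Core observation: The logs agree in full; only the final output differs.
Call chain: main.
First divergence: none — the logs agree in full.
Execution walk:
  shape_report([9, 5, 3, 7, 4]) -> 1  [called from index_entries, line 26]
  verify_load([9, 5, 3, 7, 4], 5) -> 1  [called from index_entries, line 27]
  sum_active(1, 1) -> 0  [called from index_entries, line 29]
  index_entries([9, 5, 3, 7, 4], 5) -> 0  [called from main, line 47]
  scan_readings([9, 5, 3, 7, 4], 5) -> 1  [called from gauge_drift, line 39]
  gauge_drift([9, 5, 3, 7, 4], 5) -> 10  [called from main, line 49]
Log origins:
  1: from main, line 46
  2: from index_entries, line 25
  3: from shape_report, line 2
  4: from shape_report, line 7
  5: from verify_load, line 11
  6: from verify_load, line 16
  7: from index_entries, line 28
  8: from main, line 48
  9: from gauge_drift, line 38
  10: from scan_readings, line 32
  11: from main, line 50
A correct fix: line 54: replace `low` with `top`.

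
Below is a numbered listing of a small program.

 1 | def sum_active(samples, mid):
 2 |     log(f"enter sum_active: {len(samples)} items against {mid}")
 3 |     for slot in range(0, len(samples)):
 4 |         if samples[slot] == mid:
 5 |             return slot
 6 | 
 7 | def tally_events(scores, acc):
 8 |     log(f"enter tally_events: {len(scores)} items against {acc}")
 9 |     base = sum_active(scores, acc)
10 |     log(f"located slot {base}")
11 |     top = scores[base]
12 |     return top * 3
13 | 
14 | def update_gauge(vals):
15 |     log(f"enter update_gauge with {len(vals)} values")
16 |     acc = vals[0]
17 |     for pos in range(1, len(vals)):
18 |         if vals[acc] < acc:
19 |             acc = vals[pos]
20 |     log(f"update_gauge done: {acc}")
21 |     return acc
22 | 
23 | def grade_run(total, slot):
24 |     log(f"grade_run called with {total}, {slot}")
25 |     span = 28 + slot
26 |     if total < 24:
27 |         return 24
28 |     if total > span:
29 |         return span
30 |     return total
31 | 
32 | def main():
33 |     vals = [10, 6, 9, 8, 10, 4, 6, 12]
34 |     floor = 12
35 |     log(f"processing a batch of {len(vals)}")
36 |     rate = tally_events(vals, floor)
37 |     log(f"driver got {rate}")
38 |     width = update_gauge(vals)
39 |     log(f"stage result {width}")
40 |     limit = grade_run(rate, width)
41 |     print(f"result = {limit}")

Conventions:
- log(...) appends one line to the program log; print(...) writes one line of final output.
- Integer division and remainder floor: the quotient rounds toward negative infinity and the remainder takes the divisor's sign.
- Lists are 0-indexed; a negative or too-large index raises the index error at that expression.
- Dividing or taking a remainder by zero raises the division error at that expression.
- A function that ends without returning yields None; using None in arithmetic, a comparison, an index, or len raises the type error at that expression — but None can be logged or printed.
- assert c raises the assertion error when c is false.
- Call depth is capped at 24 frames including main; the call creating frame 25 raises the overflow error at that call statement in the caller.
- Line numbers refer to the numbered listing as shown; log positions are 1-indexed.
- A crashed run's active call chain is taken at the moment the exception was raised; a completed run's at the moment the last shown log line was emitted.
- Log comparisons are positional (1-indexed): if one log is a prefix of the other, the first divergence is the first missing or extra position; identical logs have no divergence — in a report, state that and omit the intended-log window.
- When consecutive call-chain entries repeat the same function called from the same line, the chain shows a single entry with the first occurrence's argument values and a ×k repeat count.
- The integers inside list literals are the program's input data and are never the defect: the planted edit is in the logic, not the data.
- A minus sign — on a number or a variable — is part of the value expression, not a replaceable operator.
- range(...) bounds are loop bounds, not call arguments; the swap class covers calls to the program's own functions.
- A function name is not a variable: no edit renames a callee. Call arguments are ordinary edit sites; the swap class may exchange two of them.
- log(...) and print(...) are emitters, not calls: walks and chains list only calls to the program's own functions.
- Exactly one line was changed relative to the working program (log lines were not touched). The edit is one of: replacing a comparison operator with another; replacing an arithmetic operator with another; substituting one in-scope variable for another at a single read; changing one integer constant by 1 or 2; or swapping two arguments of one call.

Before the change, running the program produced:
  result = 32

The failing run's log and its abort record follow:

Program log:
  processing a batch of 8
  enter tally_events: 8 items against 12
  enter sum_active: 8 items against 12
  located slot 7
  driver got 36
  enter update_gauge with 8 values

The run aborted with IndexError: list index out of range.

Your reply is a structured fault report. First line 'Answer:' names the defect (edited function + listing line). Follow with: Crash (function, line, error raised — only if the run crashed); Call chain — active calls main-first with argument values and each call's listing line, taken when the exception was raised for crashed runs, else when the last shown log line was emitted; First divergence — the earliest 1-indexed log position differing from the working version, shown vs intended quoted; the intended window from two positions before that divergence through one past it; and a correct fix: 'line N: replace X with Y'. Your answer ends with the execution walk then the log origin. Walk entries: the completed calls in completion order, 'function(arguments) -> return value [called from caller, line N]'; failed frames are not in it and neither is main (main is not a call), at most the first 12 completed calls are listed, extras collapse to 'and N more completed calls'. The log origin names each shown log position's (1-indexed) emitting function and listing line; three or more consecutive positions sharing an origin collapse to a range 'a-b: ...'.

Answer: the defect is in update_gauge at line 18.
Core observation: A complete run would log 'update_gauge done: 4' next, but this one stopped at 6 lines.
Crash: update_gauge, line 18, IndexError.
Call chain: main -> update_gauge([10, 6, 9, 8, 10, 4, 6, 12]) (called at line 38).
First divergence: position 7 — the faulty run's log ends after 6 lines; the working version continues with 'update_gauge done: 4'.
Intended log window:
  5: driver got 36
  6: enter update_gauge with 8 values
  7: update_gauge done: 4
  8: stage result 4
Execution walk:
  sum_active([10, 6, 9, 8, 10, 4, 6, 12], 12) -> 7  [called from tally_events, line 9]
  tally_events([10, 6, 9, 8, 10, 4, 6, 12], 12) -> 36  [called from main, line 36]
Log origin:
  1: emitted by main (line 35)
  2: emitted by tally_events (line 8)
  3: emitted by sum_active (line 2)
  4: emitted by tally_events (line 10)
  5: emitted by main (line 37)
  6: emitted by update_gauge (line 15)
A correct fix: line 18: replace `vals[acc]` with `vals[pos]`.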